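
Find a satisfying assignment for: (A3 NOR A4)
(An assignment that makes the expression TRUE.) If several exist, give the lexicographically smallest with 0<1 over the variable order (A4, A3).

A4=0, A3=0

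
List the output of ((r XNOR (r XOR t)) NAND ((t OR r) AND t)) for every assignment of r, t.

r | t | Output
--------------
0 | 0 | 1
0 | 1 | 1
1 | 0 | 1
1 | 1 | 1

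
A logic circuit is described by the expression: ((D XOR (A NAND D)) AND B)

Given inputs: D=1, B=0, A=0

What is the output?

Substituting: ((1 XOR (0 NAND 1)) AND 0)
= 0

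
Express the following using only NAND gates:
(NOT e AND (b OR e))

(((e NAND e) NAND ((b NAND b) NAND (e NAND e))) NAND ((e NAND e) NAND ((b NAND b) NAND (e NAND e))))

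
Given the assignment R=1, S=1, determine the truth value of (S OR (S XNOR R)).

Substituting: (1 OR (1 XNOR 1))
= 1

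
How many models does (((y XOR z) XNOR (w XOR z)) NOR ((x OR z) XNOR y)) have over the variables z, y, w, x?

Satisfying assignments: (0,0,1,1), (0,1,0,0), (1,0,1,0), (1,0,1,1)
Count: 4 out of 16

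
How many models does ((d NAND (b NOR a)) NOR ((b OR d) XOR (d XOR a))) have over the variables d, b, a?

Satisfying assignments: (1,0,0)
Count: 1 out of 8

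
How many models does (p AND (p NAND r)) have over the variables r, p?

Satisfying assignments: (0,1)
Count: 1 out of 4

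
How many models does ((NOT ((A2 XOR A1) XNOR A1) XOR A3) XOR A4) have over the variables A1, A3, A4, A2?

Satisfying assignments: (0,0,0,1), (0,0,1,0), (0,1,0,0), (0,1,1,1), (1,0,0,1), (1,0,1,0), (1,1,0,0), (1,1,1,1)
Count: 8 out of 16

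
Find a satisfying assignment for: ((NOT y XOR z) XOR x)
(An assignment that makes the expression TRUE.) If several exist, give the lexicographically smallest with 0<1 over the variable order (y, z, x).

y=0, z=0, x=0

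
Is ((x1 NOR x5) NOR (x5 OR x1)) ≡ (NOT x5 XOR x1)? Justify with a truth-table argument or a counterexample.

No. Counterexample: with x1=0, x5=0, Expression 1 = 0 but Expression 2 = 1.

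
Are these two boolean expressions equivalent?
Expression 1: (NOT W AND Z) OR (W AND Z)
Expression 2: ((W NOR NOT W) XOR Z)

Yes, they are equivalent — the two output columns agree on all 4 assignments:
W | Z | Expression 1 | Expression 2
-----------------------------------
0 | 0 | 0 | 0
0 | 1 | 1 | 1
1 | 0 | 0 | 0
1 | 1 | 1 | 1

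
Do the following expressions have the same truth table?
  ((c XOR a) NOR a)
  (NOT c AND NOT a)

Yes, they are equivalent — the two output columns agree on all 4 assignments:
c | a | Expression 1 | Expression 2
-----------------------------------
0 | 0 | 1 | 1
0 | 1 | 0 | 0
1 | 0 | 0 | 0
1 | 1 | 0 | 0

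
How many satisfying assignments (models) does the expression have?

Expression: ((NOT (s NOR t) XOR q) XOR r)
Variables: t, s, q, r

Satisfying assignments: (0,0,0,1), (0,0,1,0), (0,1,0,0), (0,1,1,1), (1,0,0,0), (1,0,1,1), (1,1,0,0), (1,1,1,1)
Count: 8 out of 16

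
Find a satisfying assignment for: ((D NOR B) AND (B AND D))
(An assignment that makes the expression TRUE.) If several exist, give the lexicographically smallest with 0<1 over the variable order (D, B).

UNSATISFIABLE - no assignment makes this expression true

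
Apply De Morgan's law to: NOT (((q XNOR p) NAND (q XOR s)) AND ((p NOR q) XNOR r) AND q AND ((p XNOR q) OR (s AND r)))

NOT ((q XNOR p) NAND (q XOR s)) OR NOT ((p NOR q) XNOR r) OR NOT q OR NOT ((p XNOR q) OR (s AND r))
De Morgan's: NOT(AND of terms) = OR of negations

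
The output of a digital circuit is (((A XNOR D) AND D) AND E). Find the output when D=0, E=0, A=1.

Substituting: (((1 XNOR 0) AND 0) AND 0)
= 0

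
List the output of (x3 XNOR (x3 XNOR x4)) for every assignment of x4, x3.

x4 | x3 | Output
----------------
0 | 0 | 0
0 | 1 | 0
1 | 0 | 1
1 | 1 | 1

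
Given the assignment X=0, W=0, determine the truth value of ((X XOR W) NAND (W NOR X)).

Substituting: ((0 XOR 0) NAND (0 NOR 0))
= 1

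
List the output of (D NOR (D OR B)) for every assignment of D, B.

D | B | Output
--------------
0 | 0 | 1
0 | 1 | 0
1 | 0 | 0
1 | 1 | 0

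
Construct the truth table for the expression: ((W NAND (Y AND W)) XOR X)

X | W | Y | Output
------------------
0 | 0 | 0 | 1
0 | 0 | 1 | 1
0 | 1 | 0 | 1
0 | 1 | 1 | 0
1 | 0 | 0 | 0
1 | 0 | 1 | 0
1 | 1 | 0 | 0
1 | 1 | 1 | 1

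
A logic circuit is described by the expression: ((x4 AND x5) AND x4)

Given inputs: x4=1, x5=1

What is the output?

Substituting: ((1 AND 1) AND 1)
= 1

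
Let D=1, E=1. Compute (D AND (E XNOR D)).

Substituting: (1 AND (1 XNOR 1))
= 1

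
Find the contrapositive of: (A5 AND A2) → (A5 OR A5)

Contrapositive: NOT (A5 OR A5) → NOT (A5 AND A2)
Note: A statement and its contrapositive are logically equivalent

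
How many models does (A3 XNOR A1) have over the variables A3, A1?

Satisfying assignments: (0,0), (1,1)
Count: 2 out of 4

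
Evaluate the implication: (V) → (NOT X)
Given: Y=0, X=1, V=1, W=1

Antecedent (V) = 1; consequent (NOT X) = 0.
1 → 0 = 0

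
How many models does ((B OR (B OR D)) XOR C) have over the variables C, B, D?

Satisfying assignments: (0,0,1), (0,1,0), (0,1,1), (1,0,0)
Count: 4 out of 8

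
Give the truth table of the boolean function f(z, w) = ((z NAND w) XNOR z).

z | w | Output
--------------
0 | 0 | 0
0 | 1 | 0
1 | 0 | 1
1 | 1 | 0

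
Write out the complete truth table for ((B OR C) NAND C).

C | B | Output
--------------
0 | 0 | 1
0 | 1 | 1
1 | 0 | 0
1 | 1 | 0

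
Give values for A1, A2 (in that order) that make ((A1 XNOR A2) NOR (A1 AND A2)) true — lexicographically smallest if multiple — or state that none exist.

A1=0, A2=1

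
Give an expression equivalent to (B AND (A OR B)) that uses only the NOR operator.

((B NOR B) NOR (((A NOR B) NOR (A NOR B)) NOR ((A NOR B) NOR (A NOR B))))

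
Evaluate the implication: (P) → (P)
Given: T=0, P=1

Antecedent (P) = 1; consequent (P) = 1.
1 → 1 = 1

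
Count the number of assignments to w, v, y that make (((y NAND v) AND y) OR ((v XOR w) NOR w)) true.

Satisfying assignments: (0,0,0), (0,0,1), (1,0,1)
Count: 3 out of 8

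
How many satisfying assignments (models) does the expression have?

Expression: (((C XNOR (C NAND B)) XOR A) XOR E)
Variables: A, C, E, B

Satisfying assignments: (0,0,1,0), (0,0,1,1), (0,1,0,0), (0,1,1,1), (1,0,0,0), (1,0,0,1), (1,1,0,1), (1,1,1,0)
Count: 8 out of 16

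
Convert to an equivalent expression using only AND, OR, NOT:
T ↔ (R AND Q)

(T AND (R AND Q)) OR (NOT T AND NOT (R AND Q))
(Biconditional = both true or both false)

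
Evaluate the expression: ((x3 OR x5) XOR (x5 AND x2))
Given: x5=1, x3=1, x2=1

Substituting: ((1 OR 1) XOR (1 AND 1))
= 0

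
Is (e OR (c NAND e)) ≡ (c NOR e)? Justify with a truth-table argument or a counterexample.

No. Counterexample: with c=0, e=1, Expression 1 = 1 but Expression 2 = 0.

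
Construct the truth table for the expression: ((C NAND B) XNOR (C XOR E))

B | E | C | Output
------------------
0 | 0 | 0 | 0
0 | 0 | 1 | 1
0 | 1 | 0 | 1
0 | 1 | 1 | 0
1 | 0 | 0 | 0
1 | 0 | 1 | 0
1 | 1 | 0 | 1
1 | 1 | 1 | 1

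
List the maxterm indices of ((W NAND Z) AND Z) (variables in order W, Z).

ΠM(0, 2, 3) = (W OR Z) AND (NOT W OR Z) AND (NOT W OR NOT Z)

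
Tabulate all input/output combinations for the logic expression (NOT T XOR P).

P | T | Output
--------------
0 | 0 | 1
0 | 1 | 0
1 | 0 | 0
1 | 1 | 1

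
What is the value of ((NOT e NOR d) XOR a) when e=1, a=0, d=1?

Substituting: ((NOT 1 NOR 1) XOR 0)
= 0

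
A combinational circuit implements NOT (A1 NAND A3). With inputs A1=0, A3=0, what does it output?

Substituting: NOT (0 NAND 0)
= 0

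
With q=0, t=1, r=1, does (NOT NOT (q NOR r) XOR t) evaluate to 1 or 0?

Substituting: (NOT NOT (0 NOR 1) XOR 1)
= 1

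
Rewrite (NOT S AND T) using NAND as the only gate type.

(((S NAND S) NAND T) NAND ((S NAND S) NAND T))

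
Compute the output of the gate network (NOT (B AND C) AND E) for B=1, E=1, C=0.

Substituting: (NOT (1 AND 0) AND 1)
= 1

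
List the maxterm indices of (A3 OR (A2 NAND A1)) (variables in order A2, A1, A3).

ΠM(6) = (NOT A2 OR NOT A1 OR A3)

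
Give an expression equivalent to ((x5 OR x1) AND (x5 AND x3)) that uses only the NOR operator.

((((x5 NOR x1) NOR (x5 NOR x1)) NOR ((x5 NOR x1) NOR (x5 NOR x1))) NOR (((x5 NOR x5) NOR (x3 NOR x3)) NOR ((x5 NOR x5) NOR (x3 NOR x3))))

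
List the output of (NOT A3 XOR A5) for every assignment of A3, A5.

A3 | A5 | Output
----------------
0 | 0 | 1
0 | 1 | 0
1 | 0 | 0
1 | 1 | 1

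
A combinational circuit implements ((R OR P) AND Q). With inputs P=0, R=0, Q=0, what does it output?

Substituting: ((0 OR 0) AND 0)
= 0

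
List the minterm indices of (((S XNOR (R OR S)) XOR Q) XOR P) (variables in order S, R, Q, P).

Σm(0, 3, 5, 6, 8, 11, 12, 15) = (NOT S AND NOT R AND NOT Q AND NOT P) OR (NOT S AND NOT R AND Q AND P) OR (NOT S AND R AND NOT Q AND P) OR (NOT S AND R AND Q AND NOT P) OR (S AND NOT R AND NOT Q AND NOT P) OR (S AND NOT R AND Q AND P) OR (S AND R AND NOT Q AND NOT P) OR (S AND R AND Q AND P)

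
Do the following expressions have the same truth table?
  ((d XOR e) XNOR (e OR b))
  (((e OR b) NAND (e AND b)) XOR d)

No. Counterexample: with b=1, e=0, d=0, Expression 1 = 0 but Expression 2 = 1.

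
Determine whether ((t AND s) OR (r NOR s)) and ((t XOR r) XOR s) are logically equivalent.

No. Counterexample: with t=0, r=0, s=0, Expression 1 = 1 but Expression 2 = 0.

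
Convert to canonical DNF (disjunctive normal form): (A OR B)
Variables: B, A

(NOT B AND A) OR (B AND NOT A) OR (B AND A)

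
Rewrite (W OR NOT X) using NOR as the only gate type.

((W NOR (X NOR X)) NOR (W NOR (X NOR X)))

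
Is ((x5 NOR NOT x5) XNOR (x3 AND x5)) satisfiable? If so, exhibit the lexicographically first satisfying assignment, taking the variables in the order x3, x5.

x3=0, x5=0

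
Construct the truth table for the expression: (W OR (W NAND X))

W | X | Output
--------------
0 | 0 | 1
0 | 1 | 1
1 | 0 | 1
1 | 1 | 1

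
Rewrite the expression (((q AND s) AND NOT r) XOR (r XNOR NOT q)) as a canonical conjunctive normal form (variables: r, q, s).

(r OR q OR s) AND (r OR q OR NOT s) AND (r OR NOT q OR NOT s) AND (NOT r OR NOT q OR s) AND (NOT r OR NOT q OR NOT s)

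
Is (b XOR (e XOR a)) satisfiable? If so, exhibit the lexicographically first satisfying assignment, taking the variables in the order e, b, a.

e=0, b=0, a=1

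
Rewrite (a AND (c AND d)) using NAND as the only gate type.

((a NAND ((c NAND d) NAND (c NAND d))) NAND (a NAND ((c NAND d) NAND (c NAND d))))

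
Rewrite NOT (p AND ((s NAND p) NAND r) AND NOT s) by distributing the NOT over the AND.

NOT p OR NOT ((s NAND p) NAND r) OR s
De Morgan's: NOT(AND of terms) = OR of negations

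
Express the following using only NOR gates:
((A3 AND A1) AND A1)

((((A3 NOR A3) NOR (A1 NOR A1)) NOR ((A3 NOR A3) NOR (A1 NOR A1))) NOR (A1 NOR A1))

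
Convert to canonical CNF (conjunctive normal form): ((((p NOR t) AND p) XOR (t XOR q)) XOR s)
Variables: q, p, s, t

(q OR p OR s OR t) AND (q OR p OR NOT s OR NOT t) AND (q OR NOT p OR s OR t) AND (q OR NOT p OR NOT s OR NOT t) AND (NOT q OR p OR s OR NOT t) AND (NOT q OR p OR NOT s OR t) AND (NOT q OR NOT p OR s OR NOT t) AND (NOT q OR NOT p OR NOT s OR t)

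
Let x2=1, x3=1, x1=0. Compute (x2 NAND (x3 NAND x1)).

Substituting: (1 NAND (1 NAND 0))
= 0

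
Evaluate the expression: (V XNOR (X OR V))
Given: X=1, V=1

Substituting: (1 XNOR (1 OR 1))
= 1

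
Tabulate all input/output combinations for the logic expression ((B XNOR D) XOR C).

D | B | C | Output
------------------
0 | 0 | 0 | 1
0 | 0 | 1 | 0
0 | 1 | 0 | 0
0 | 1 | 1 | 1
1 | 0 | 0 | 0
1 | 0 | 1 | 1
1 | 1 | 0 | 1
1 | 1 | 1 | 0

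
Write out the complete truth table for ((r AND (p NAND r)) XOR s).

r | p | s | Output
------------------
0 | 0 | 0 | 0
0 | 0 | 1 | 1
0 | 1 | 0 | 0
0 | 1 | 1 | 1
1 | 0 | 0 | 1
1 | 0 | 1 | 0
1 | 1 | 0 | 0
1 | 1 | 1 | 1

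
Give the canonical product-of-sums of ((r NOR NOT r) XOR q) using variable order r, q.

ΠM(0, 2) = (r OR q) AND (NOT r OR q)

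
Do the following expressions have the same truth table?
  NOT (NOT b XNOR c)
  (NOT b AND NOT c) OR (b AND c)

Yes, they are equivalent — the two output columns agree on all 4 assignments:
b | c | Expression 1 | Expression 2
-----------------------------------
0 | 0 | 1 | 1
0 | 1 | 0 | 0
1 | 0 | 0 | 0
1 | 1 | 1 | 1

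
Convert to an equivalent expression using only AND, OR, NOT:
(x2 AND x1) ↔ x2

((x2 AND x1) AND x2) OR (NOT (x2 AND x1) AND NOT x2)
(Biconditional = both true or both false)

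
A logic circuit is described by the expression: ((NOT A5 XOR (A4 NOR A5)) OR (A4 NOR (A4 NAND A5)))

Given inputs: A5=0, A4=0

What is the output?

Substituting: ((NOT 0 XOR (0 NOR 0)) OR (0 NOR (0 NAND 0)))
= 0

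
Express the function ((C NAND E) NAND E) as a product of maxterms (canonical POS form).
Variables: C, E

ΠM(1) = (C OR NOT E)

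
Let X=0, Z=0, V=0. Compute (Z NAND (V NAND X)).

Substituting: (0 NAND (0 NAND 0))
= 1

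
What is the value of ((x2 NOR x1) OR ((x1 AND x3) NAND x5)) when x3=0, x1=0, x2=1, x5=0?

Substituting: ((1 NOR 0) OR ((0 AND 0) NAND 0))
= 1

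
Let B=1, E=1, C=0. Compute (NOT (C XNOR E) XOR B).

Substituting: (NOT (0 XNOR 1) XOR 1)
= 0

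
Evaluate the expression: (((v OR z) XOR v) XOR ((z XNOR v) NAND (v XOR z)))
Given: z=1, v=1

Substituting: (((1 OR 1) XOR 1) XOR ((1 XNOR 1) NAND (1 XOR 1)))
= 1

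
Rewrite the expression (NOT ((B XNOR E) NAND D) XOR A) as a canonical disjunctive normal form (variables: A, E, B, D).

(NOT A AND NOT E AND NOT B AND D) OR (NOT A AND E AND B AND D) OR (A AND NOT E AND NOT B AND NOT D) OR (A AND NOT E AND B AND NOT D) OR (A AND NOT E AND B AND D) OR (A AND E AND NOT B AND NOT D) OR (A AND E AND NOT B AND D) OR (A AND E AND B AND NOT D)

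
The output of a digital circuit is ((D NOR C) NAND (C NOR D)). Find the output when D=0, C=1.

Substituting: ((0 NOR 1) NAND (1 NOR 0))
= 1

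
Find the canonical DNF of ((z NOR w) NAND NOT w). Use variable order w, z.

(NOT w AND z) OR (w AND NOT z) OR (w AND z)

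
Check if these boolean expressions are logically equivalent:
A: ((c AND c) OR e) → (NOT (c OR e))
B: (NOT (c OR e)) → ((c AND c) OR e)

No, Converse is not equivalent to original (counterexample: e=0, c=0)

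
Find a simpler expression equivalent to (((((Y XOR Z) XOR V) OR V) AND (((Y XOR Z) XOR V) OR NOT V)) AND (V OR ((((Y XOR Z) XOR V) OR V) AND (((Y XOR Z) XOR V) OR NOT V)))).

By absorption (E AND (E OR v) = E) then distribution ((E OR v) AND (E OR NOT v) = E):
= ((Y XOR Z) XOR V)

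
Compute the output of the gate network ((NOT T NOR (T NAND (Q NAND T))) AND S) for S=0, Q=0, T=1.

Substituting: ((NOT 1 NOR (1 NAND (0 NAND 1))) AND 0)
= 0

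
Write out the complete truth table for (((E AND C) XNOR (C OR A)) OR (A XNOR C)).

A | E | C | Output
------------------
0 | 0 | 0 | 1
0 | 0 | 1 | 0
0 | 1 | 0 | 1
0 | 1 | 1 | 1
1 | 0 | 0 | 0
1 | 0 | 1 | 1
1 | 1 | 0 | 0
1 | 1 | 1 | 1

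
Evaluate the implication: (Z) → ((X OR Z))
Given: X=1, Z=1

Antecedent (Z) = 1; consequent ((X OR Z)) = 1.
1 → 1 = 1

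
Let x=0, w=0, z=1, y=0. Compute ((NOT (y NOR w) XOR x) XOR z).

Substituting: ((NOT (0 NOR 0) XOR 0) XOR 1)
= 1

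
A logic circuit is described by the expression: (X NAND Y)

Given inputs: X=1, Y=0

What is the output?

Substituting: (1 NAND 0)
= 1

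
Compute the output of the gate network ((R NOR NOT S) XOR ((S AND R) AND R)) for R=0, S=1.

Substituting: ((0 NOR NOT 1) XOR ((1 AND 0) AND 0))
= 1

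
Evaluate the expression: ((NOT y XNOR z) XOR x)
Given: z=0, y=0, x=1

Substituting: ((NOT 0 XNOR 0) XOR 1)
= 1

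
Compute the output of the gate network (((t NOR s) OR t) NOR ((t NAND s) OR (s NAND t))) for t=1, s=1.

Substituting: (((1 NOR 1) OR 1) NOR ((1 NAND 1) OR (1 NAND 1)))
= 0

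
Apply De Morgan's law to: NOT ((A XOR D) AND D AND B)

NOT (A XOR D) OR NOT D OR NOT B
De Morgan's: NOT(AND of terms) = OR of negations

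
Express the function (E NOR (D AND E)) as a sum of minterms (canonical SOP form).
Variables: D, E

Σm(0, 2) = (NOT D AND NOT E) OR (D AND NOT E)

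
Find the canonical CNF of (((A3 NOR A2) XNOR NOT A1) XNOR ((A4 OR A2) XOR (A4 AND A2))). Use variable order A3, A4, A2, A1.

(A3 OR A4 OR A2 OR A1) AND (A3 OR A4 OR NOT A2 OR A1) AND (A3 OR NOT A4 OR A2 OR NOT A1) AND (A3 OR NOT A4 OR NOT A2 OR NOT A1) AND (NOT A3 OR A4 OR A2 OR NOT A1) AND (NOT A3 OR A4 OR NOT A2 OR A1) AND (NOT A3 OR NOT A4 OR A2 OR A1) AND (NOT A3 OR NOT A4 OR NOT A2 OR NOT A1)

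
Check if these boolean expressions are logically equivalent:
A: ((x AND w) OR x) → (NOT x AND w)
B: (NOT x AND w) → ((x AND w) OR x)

No, Converse is not equivalent to original (counterexample: x=0, w=1)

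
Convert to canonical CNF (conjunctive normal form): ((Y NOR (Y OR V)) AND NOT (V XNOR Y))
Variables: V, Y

(V OR Y) AND (V OR NOT Y) AND (NOT V OR Y) AND (NOT V OR NOT Y)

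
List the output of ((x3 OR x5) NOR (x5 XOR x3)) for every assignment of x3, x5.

x3 | x5 | Output
----------------
0 | 0 | 1
0 | 1 | 0
1 | 0 | 0
1 | 1 | 0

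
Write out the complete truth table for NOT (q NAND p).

q | p | Output
--------------
0 | 0 | 0
0 | 1 | 0
1 | 0 | 0
1 | 1 | 1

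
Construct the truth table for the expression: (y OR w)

w | y | Output
--------------
0 | 0 | 0
0 | 1 | 1
1 | 0 | 1
1 | 1 | 1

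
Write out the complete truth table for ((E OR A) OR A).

E | A | Output
--------------
0 | 0 | 0
0 | 1 | 1
1 | 0 | 1
1 | 1 | 1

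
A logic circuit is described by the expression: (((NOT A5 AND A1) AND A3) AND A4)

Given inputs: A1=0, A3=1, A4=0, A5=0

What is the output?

Substituting: (((NOT 0 AND 0) AND 1) AND 0)
= 0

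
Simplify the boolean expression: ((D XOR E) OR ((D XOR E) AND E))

By absorption (E OR (E AND v) = E):
= (D XOR E)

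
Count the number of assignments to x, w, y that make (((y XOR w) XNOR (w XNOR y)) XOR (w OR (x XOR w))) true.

Satisfying assignments: (0,1,0), (0,1,1), (1,0,0), (1,0,1), (1,1,0), (1,1,1)
Count: 6 out of 8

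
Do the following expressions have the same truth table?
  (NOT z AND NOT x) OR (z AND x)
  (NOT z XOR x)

Yes, they are equivalent — the two output columns agree on all 4 assignments:
z | x | Expression 1 | Expression 2
-----------------------------------
0 | 0 | 1 | 1
0 | 1 | 0 | 0
1 | 0 | 0 | 0
1 | 1 | 1 | 1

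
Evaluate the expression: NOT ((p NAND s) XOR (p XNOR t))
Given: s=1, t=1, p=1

Substituting: NOT ((1 NAND 1) XOR (1 XNOR 1))
= 0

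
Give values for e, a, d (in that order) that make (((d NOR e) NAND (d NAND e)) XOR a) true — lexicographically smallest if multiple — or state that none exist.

e=0, a=0, d=1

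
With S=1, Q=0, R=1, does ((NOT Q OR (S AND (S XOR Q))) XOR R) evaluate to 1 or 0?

Substituting: ((NOT 0 OR (1 AND (1 XOR 0))) XOR 1)
= 0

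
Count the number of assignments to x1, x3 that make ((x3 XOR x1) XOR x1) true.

Satisfying assignments: (0,1), (1,1)
Count: 2 out of 4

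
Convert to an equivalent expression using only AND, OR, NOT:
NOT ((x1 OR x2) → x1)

(x1 OR x2) AND NOT x1
(Negated implication: NOT(A → B) = A AND NOT B)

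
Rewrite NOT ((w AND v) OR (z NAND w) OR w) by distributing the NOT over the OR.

NOT (w AND v) AND NOT (z NAND w) AND NOT w
De Morgan's: NOT(OR of terms) = AND of negations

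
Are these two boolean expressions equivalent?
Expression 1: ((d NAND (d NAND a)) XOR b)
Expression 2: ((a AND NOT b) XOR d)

No. Counterexample: with a=0, d=0, b=0, Expression 1 = 1 but Expression 2 = 0.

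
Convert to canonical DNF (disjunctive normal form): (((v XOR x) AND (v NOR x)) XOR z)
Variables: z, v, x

(z AND NOT v AND NOT x) OR (z AND NOT v AND x) OR (z AND v AND NOT x) OR (z AND v AND x)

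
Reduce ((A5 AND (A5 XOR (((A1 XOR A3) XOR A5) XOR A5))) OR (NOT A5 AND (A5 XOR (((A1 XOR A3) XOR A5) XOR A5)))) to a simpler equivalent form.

By distribution ((E AND v) OR (E AND NOT v) = E) then XOR self-cancellation ((E XOR v) XOR v = E):
= ((A1 XOR A3) XOR A5)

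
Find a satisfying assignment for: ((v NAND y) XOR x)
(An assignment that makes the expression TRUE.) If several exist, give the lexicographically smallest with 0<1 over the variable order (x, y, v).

x=0, y=0, v=0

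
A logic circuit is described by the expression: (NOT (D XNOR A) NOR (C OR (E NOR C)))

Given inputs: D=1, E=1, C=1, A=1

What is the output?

Substituting: (NOT (1 XNOR 1) NOR (1 OR (1 NOR 1)))
= 0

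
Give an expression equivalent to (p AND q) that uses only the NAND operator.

((p NAND q) NAND (p NAND q))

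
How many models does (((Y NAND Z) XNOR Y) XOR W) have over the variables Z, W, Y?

Satisfying assignments: (0,0,1), (0,1,0), (1,1,0), (1,1,1)
Count: 4 out of 8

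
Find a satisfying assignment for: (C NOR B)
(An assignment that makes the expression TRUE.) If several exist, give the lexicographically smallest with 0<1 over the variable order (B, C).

B=0, C=0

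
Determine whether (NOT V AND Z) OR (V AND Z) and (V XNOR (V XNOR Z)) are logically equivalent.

Yes, they are equivalent — the two output columns agree on all 4 assignments:
V | Z | Expression 1 | Expression 2
-----------------------------------
0 | 0 | 0 | 0
0 | 1 | 1 | 1
1 | 0 | 0 | 0
1 | 1 | 1 | 1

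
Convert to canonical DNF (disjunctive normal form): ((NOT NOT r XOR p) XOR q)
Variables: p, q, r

(NOT p AND NOT q AND r) OR (NOT p AND q AND NOT r) OR (p AND NOT q AND NOT r) OR (p AND q AND r)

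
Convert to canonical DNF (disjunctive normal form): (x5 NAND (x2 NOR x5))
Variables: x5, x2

(NOT x5 AND NOT x2) OR (NOT x5 AND x2) OR (x5 AND NOT x2) OR (x5 AND x2)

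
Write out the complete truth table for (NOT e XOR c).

e | c | Output
--------------
0 | 0 | 1
0 | 1 | 0
1 | 0 | 0
1 | 1 | 1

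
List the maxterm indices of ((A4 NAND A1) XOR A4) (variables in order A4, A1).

ΠM(2) = (NOT A4 OR A1)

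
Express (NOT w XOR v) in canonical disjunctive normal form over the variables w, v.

(NOT w AND NOT v) OR (w AND v)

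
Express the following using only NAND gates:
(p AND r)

((p NAND r) NAND (p NAND r))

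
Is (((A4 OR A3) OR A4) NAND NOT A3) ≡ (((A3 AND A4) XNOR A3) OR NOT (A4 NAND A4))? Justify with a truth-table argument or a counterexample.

No. Counterexample: with A4=0, A3=1, Expression 1 = 1 but Expression 2 = 0.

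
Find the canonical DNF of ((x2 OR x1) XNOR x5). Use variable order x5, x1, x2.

(NOT x5 AND NOT x1 AND NOT x2) OR (x5 AND NOT x1 AND x2) OR (x5 AND x1 AND NOT x2) OR (x5 AND x1 AND x2)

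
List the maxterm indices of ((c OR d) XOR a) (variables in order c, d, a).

ΠM(0, 3, 5, 7) = (c OR d OR a) AND (c OR NOT d OR NOT a) AND (NOT c OR d OR NOT a) AND (NOT c OR NOT d OR NOT a)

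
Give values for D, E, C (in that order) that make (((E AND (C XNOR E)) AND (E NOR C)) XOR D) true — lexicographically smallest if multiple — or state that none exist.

D=1, E=0, C=0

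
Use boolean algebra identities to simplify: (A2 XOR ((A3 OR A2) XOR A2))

By XOR self-cancellation ((E XOR v) XOR v = E):
= (A3 OR A2)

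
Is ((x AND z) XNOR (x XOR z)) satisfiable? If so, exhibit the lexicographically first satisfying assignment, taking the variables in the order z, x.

z=0, x=0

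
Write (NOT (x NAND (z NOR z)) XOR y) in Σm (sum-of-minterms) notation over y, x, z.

Σm(2, 4, 5, 7) = (NOT y AND x AND NOT z) OR (y AND NOT x AND NOT z) OR (y AND NOT x AND z) OR (y AND x AND z)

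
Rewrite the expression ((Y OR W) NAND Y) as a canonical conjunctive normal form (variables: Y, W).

(NOT Y OR W) AND (NOT Y OR NOT W)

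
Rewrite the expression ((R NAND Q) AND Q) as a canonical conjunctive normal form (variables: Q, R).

(Q OR R) AND (Q OR NOT R) AND (NOT Q OR NOT R)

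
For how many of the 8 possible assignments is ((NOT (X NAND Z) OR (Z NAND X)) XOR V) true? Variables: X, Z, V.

Satisfying assignments: (0,0,0), (0,1,0), (1,0,0), (1,1,0)
Count: 4 out of 8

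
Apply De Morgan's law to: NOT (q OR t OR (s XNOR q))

NOT q AND NOT t AND NOT (s XNOR q)
De Morgan's: NOT(OR of terms) = AND of negations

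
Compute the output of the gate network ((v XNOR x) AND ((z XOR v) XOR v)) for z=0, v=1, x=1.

Substituting: ((1 XNOR 1) AND ((0 XOR 1) XOR 1))
= 0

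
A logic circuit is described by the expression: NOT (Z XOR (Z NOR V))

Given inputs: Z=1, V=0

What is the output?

Substituting: NOT (1 XOR (1 NOR 0))
= 0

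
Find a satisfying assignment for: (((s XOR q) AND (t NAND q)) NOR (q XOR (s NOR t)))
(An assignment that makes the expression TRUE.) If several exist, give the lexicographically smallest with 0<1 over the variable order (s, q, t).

s=0, q=0, t=1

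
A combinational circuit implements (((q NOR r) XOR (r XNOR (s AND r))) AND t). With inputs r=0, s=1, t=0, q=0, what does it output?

Substituting: (((0 NOR 0) XOR (0 XNOR (1 AND 0))) AND 0)
= 0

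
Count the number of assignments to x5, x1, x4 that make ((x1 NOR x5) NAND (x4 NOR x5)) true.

Satisfying assignments: (0,0,1), (0,1,0), (0,1,1), (1,0,0), (1,0,1), (1,1,0), (1,1,1)
Count: 7 out of 8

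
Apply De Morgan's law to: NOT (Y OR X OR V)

NOT Y AND NOT X AND NOT V
De Morgan's: NOT(OR of terms) = AND of negations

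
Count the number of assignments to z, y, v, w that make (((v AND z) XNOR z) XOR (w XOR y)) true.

Satisfying assignments: (0,0,0,0), (0,0,1,0), (0,1,0,1), (0,1,1,1), (1,0,0,1), (1,0,1,0), (1,1,0,0), (1,1,1,1)
Count: 8 out of 16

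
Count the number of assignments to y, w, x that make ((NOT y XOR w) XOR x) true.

Satisfying assignments: (0,0,0), (0,1,1), (1,0,1), (1,1,0)
Count: 4 out of 8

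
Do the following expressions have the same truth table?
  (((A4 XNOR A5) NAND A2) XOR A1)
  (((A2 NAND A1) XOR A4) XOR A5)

No. Counterexample: with A1=0, A2=0, A4=0, A5=1, Expression 1 = 1 but Expression 2 = 0.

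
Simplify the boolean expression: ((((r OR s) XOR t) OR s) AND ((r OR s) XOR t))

By absorption (E AND (E OR v) = E):
= ((r OR s) XOR t)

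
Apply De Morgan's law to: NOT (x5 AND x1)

NOT x5 OR NOT x1
De Morgan's: NOT(AND of terms) = OR of negations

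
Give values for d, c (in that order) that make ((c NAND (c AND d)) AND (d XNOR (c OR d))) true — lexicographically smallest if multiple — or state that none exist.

d=0, c=0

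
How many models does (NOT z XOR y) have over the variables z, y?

Satisfying assignments: (0,0), (1,1)
Count: 2 out of 4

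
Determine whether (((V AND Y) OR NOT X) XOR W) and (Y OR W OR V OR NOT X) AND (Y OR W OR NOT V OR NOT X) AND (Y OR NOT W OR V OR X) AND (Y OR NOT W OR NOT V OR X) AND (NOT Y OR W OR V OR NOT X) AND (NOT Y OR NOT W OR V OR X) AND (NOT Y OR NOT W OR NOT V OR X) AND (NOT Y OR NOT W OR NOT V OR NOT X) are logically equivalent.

Yes, they are equivalent — the two output columns agree on all 16 assignments:
Y | W | V | X | Expression 1 | Expression 2
-------------------------------------------
0 | 0 | 0 | 0 | 1 | 1
0 | 0 | 0 | 1 | 0 | 0
0 | 0 | 1 | 0 | 1 | 1
0 | 0 | 1 | 1 | 0 | 0
0 | 1 | 0 | 0 | 0 | 0
0 | 1 | 0 | 1 | 1 | 1
0 | 1 | 1 | 0 | 0 | 0
0 | 1 | 1 | 1 | 1 | 1
1 | 0 | 0 | 0 | 1 | 1
1 | 0 | 0 | 1 | 0 | 0
1 | 0 | 1 | 0 | 1 | 1
1 | 0 | 1 | 1 | 1 | 1
1 | 1 | 0 | 0 | 0 | 0
1 | 1 | 0 | 1 | 1 | 1
1 | 1 | 1 | 0 | 0 | 0
1 | 1 | 1 | 1 | 0 | 0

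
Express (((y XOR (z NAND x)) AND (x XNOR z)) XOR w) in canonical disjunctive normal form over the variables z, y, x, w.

(NOT z AND NOT y AND NOT x AND NOT w) OR (NOT z AND NOT y AND x AND w) OR (NOT z AND y AND NOT x AND w) OR (NOT z AND y AND x AND w) OR (z AND NOT y AND NOT x AND w) OR (z AND NOT y AND x AND w) OR (z AND y AND NOT x AND w) OR (z AND y AND x AND NOT w)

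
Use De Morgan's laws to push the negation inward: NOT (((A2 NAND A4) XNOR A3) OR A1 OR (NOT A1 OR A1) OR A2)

NOT ((A2 NAND A4) XNOR A3) AND NOT A1 AND NOT (NOT A1 OR A1) AND NOT A2
De Morgan's: NOT(OR of terms) = AND of negations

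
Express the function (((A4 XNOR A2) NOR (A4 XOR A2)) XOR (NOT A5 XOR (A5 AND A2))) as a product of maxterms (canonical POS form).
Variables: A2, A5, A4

ΠM(2, 3) = (A2 OR NOT A5 OR A4) AND (A2 OR NOT A5 OR NOT A4)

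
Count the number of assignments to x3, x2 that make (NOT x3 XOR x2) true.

Satisfying assignments: (0,0), (1,1)
Count: 2 out of 4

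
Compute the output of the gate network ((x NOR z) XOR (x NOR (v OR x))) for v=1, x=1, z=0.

Substituting: ((1 NOR 0) XOR (1 NOR (1 OR 1)))
= 0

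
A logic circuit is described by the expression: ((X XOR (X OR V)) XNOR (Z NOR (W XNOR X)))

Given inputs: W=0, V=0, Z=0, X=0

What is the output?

Substituting: ((0 XOR (0 OR 0)) XNOR (0 NOR (0 XNOR 0)))
= 1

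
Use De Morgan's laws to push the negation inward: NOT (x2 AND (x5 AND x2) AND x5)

NOT x2 OR NOT (x5 AND x2) OR NOT x5
De Morgan's: NOT(AND of terms) = OR of negations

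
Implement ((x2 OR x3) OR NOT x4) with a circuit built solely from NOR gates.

((((x2 NOR x3) NOR (x2 NOR x3)) NOR (x4 NOR x4)) NOR (((x2 NOR x3) NOR (x2 NOR x3)) NOR (x4 NOR x4)))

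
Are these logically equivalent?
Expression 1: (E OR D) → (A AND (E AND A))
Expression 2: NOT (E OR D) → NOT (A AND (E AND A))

No, Inverse is not equivalent to original (counterexample: A=0, D=0, E=1)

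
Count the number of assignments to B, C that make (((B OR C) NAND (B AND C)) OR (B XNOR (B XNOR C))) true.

Satisfying assignments: (0,0), (0,1), (1,0), (1,1)
Count: 4 out of 4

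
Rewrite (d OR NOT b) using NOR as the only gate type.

((d NOR (b NOR b)) NOR (d NOR (b NOR b)))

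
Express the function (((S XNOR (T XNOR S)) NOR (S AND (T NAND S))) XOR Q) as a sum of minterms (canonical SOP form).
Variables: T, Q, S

Σm(0, 3, 6, 7) = (NOT T AND NOT Q AND NOT S) OR (NOT T AND Q AND S) OR (T AND Q AND NOT S) OR (T AND Q AND S)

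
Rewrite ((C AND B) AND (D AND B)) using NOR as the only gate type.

((((C NOR C) NOR (B NOR B)) NOR ((C NOR C) NOR (B NOR B))) NOR (((D NOR D) NOR (B NOR B)) NOR ((D NOR D) NOR (B NOR B))))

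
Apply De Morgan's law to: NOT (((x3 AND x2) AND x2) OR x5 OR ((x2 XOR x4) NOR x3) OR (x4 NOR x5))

NOT ((x3 AND x2) AND x2) AND NOT x5 AND NOT ((x2 XOR x4) NOR x3) AND NOT (x4 NOR x5)
De Morgan's: NOT(OR of terms) = AND of negations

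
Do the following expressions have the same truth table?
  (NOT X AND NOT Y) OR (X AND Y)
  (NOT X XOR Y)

Yes, they are equivalent — the two output columns agree on all 4 assignments:
X | Y | Expression 1 | Expression 2
-----------------------------------
0 | 0 | 1 | 1
0 | 1 | 0 | 0
1 | 0 | 0 | 0
1 | 1 | 1 | 1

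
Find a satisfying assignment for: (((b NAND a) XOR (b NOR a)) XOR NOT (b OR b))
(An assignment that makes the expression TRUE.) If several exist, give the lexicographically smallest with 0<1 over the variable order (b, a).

b=0, a=0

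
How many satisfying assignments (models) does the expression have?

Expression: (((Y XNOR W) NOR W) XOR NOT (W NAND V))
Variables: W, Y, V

Satisfying assignments: (0,1,0), (0,1,1), (1,0,1), (1,1,1)
Count: 4 out of 8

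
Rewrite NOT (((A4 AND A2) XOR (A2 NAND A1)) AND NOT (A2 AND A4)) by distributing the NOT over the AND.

NOT ((A4 AND A2) XOR (A2 NAND A1)) OR (A2 AND A4)
De Morgan's: NOT(AND of terms) = OR of negations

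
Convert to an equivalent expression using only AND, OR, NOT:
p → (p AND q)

NOT p OR (p AND q)
(Implication elimination: A → B = NOT A OR B)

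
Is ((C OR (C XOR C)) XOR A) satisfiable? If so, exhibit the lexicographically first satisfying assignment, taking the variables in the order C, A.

C=0, A=1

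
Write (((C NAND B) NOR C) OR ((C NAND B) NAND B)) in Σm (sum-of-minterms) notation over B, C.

Σm(0, 1, 3) = (NOT B AND NOT C) OR (NOT B AND C) OR (B AND C)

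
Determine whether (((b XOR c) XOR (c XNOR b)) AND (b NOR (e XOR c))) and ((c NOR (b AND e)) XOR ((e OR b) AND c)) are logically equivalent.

No. Counterexample: with c=0, b=0, e=1, Expression 1 = 0 but Expression 2 = 1.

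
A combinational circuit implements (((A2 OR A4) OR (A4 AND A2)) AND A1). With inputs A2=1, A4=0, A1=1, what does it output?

Substituting: (((1 OR 0) OR (0 AND 1)) AND 1)
= 1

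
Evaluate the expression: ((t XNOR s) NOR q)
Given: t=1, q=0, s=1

Substituting: ((1 XNOR 1) NOR 0)
= 0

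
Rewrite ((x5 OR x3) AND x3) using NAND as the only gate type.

((((x5 NAND x5) NAND (x3 NAND x3)) NAND x3) NAND (((x5 NAND x5) NAND (x3 NAND x3)) NAND x3))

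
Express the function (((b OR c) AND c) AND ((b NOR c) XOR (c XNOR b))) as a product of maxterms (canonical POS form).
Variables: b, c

ΠM(0, 1, 2) = (b OR c) AND (b OR NOT c) AND (NOT b OR c)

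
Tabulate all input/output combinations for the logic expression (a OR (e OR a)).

a | e | Output
--------------
0 | 0 | 0
0 | 1 | 1
1 | 0 | 1
1 | 1 | 1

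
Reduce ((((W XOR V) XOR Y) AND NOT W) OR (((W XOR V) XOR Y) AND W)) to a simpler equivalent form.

By distribution ((E AND v) OR (E AND NOT v) = E):
= ((W XOR V) XOR Y)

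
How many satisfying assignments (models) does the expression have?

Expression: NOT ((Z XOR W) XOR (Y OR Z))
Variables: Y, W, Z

Satisfying assignments: (0,0,0), (0,0,1), (1,0,1), (1,1,0)
Count: 4 out of 8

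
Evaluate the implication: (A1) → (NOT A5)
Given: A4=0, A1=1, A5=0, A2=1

Antecedent (A1) = 1; consequent (NOT A5) = 1.
1 → 1 = 1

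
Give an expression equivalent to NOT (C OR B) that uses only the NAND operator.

(((C NAND C) NAND (B NAND B)) NAND ((C NAND C) NAND (B NAND B)))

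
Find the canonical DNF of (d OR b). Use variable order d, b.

(NOT d AND b) OR (d AND NOT b) OR (d AND b)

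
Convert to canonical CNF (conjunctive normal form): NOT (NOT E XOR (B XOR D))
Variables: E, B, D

(E OR B OR D) AND (E OR NOT B OR NOT D) AND (NOT E OR B OR NOT D) AND (NOT E OR NOT B OR D)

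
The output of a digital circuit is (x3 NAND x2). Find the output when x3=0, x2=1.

Substituting: (0 NAND 1)
= 1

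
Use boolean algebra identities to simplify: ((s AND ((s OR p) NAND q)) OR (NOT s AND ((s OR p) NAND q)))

By distribution ((E AND v) OR (E AND NOT v) = E):
= ((s OR p) NAND q)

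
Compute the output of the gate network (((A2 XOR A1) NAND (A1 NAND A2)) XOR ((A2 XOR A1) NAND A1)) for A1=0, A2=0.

Substituting: (((0 XOR 0) NAND (0 NAND 0)) XOR ((0 XOR 0) NAND 0))
= 0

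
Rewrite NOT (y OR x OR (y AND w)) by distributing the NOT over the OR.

NOT y AND NOT x AND NOT (y AND w)
De Morgan's: NOT(OR of terms) = AND of negations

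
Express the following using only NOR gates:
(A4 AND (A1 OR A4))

((A4 NOR A4) NOR (((A1 NOR A4) NOR (A1 NOR A4)) NOR ((A1 NOR A4) NOR (A1 NOR A4))))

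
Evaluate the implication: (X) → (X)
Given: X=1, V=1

Antecedent (X) = 1; consequent (X) = 1.
1 → 1 = 1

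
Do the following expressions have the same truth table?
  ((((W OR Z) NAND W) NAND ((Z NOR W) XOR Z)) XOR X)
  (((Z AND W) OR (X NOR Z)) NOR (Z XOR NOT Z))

No. Counterexample: with W=0, Z=0, X=1, Expression 1 = 1 but Expression 2 = 0.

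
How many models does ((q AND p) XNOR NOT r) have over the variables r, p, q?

Satisfying assignments: (0,1,1), (1,0,0), (1,0,1), (1,1,0)
Count: 4 out of 8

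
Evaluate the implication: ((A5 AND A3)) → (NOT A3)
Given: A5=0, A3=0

Antecedent ((A5 AND A3)) = 0; consequent (NOT A3) = 1.
0 → 1 = 1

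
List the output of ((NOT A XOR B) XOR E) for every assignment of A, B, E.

A | B | E | Output
------------------
0 | 0 | 0 | 1
0 | 0 | 1 | 0
0 | 1 | 0 | 0
0 | 1 | 1 | 1
1 | 0 | 0 | 0
1 | 0 | 1 | 1
1 | 1 | 0 | 1
1 | 1 | 1 | 0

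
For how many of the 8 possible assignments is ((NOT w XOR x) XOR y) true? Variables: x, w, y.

Satisfying assignments: (0,0,0), (0,1,1), (1,0,1), (1,1,0)
Count: 4 out of 8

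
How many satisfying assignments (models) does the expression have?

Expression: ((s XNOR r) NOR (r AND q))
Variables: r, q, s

Satisfying assignments: (0,0,1), (0,1,1), (1,0,0)
Count: 3 out of 8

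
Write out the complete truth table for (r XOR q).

q | r | Output
--------------
0 | 0 | 0
0 | 1 | 1
1 | 0 | 1
1 | 1 | 0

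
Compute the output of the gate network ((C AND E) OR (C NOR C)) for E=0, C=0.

Substituting: ((0 AND 0) OR (0 NOR 0))
= 1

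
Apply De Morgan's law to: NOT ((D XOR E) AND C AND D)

NOT (D XOR E) OR NOT C OR NOT D
De Morgan's: NOT(AND of terms) = OR of negations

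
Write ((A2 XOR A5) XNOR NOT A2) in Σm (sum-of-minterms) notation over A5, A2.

Σm(2, 3) = (A5 AND NOT A2) OR (A5 AND A2)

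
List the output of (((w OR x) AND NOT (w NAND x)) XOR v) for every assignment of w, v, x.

w | v | x | Output
------------------
0 | 0 | 0 | 0
0 | 0 | 1 | 0
0 | 1 | 0 | 1
0 | 1 | 1 | 1
1 | 0 | 0 | 0
1 | 0 | 1 | 1
1 | 1 | 0 | 1
1 | 1 | 1 | 0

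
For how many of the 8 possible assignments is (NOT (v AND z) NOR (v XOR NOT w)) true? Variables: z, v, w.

Satisfying assignments: (1,1,0)
Count: 1 out of 8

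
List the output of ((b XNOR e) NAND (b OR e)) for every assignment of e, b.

e | b | Output
--------------
0 | 0 | 1
0 | 1 | 1
1 | 0 | 1
1 | 1 | 0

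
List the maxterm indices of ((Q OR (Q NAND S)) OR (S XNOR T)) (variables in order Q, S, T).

ΠM() = TRUE (no maxterms)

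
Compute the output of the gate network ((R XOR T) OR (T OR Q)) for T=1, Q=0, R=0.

Substituting: ((0 XOR 1) OR (1 OR 0))
= 1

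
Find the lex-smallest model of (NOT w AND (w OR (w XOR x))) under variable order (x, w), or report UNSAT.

x=1, w=0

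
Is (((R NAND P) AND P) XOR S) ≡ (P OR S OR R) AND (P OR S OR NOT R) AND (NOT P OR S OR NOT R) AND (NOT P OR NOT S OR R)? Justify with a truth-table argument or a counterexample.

Yes, they are equivalent — the two output columns agree on all 8 assignments:
P | S | R | Expression 1 | Expression 2
---------------------------------------
0 | 0 | 0 | 0 | 0
0 | 0 | 1 | 0 | 0
0 | 1 | 0 | 1 | 1
0 | 1 | 1 | 1 | 1
1 | 0 | 0 | 1 | 1
1 | 0 | 1 | 0 | 0
1 | 1 | 0 | 0 | 0
1 | 1 | 1 | 1 | 1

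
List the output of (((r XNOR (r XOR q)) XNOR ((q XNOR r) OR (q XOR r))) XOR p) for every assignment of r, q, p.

r | q | p | Output
------------------
0 | 0 | 0 | 1
0 | 0 | 1 | 0
0 | 1 | 0 | 0
0 | 1 | 1 | 1
1 | 0 | 0 | 1
1 | 0 | 1 | 0
1 | 1 | 0 | 0
1 | 1 | 1 | 1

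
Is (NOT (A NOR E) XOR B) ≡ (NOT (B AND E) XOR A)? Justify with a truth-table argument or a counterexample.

No. Counterexample: with A=0, B=0, E=0, Expression 1 = 0 but Expression 2 = 1.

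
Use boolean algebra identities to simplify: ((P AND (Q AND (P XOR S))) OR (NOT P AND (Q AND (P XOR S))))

By distribution ((E AND v) OR (E AND NOT v) = E):
= (Q AND (P XOR S))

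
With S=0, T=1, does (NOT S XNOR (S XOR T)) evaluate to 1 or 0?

Substituting: (NOT 0 XNOR (0 XOR 1))
= 1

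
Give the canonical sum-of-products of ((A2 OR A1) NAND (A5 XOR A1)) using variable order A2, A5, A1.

Σm(0, 2, 3, 4, 7) = (NOT A2 AND NOT A5 AND NOT A1) OR (NOT A2 AND A5 AND NOT A1) OR (NOT A2 AND A5 AND A1) OR (A2 AND NOT A5 AND NOT A1) OR (A2 AND A5 AND A1)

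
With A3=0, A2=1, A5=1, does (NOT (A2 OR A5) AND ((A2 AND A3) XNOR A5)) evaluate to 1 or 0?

Substituting: (NOT (1 OR 1) AND ((1 AND 0) XNOR 1))
= 0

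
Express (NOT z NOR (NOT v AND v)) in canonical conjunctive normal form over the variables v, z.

(v OR z) AND (NOT v OR z)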